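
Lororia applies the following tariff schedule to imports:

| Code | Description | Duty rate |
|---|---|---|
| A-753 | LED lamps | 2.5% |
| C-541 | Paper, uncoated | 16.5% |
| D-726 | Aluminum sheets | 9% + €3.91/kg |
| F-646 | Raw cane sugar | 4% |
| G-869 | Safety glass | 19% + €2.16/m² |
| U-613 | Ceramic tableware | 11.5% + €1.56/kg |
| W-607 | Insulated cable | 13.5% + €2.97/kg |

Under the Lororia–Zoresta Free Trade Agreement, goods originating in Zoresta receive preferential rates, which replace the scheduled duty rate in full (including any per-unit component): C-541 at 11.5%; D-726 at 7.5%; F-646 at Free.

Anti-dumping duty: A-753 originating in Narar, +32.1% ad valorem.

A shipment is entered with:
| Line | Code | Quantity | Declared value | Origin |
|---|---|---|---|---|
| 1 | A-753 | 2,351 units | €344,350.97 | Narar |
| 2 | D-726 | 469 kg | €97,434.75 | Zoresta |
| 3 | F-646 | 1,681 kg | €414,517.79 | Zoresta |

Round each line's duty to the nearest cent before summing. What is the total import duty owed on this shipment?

€126,453.05

Line 1 (A-753, Narar, 2,351 units, €344,350.97):
Base rate for A-753 is 2.5%.
Additional duty on A-753 from Narar: +32.1%. Applied ad valorem rate: 2.5% + 32.1% = 34.6%.
Duty = €344,350.97 × 34.6% = €119,145.44.
Line 2 (D-726, Zoresta, 469 kg, €97,434.75):
Base rate for D-726 is 9% + €3.91/kg.
Origin Zoresta qualifies under the Lororia–Zoresta agreement and D-726 is covered: preferential rate 7.5% applies instead.
Duty = €97,434.75 × 7.5% = €7,307.61.
Line 3 (F-646, Zoresta, 1,681 kg, €414,517.79):
Base rate for F-646 is 4%.
Origin Zoresta qualifies under the Lororia–Zoresta agreement and F-646 is covered: preferential rate Free applies instead.
Duty = €414,517.79 × 0% = €0.00.
Total = €119,145.44 + €7,307.61 + €0.00 = €126,453.05.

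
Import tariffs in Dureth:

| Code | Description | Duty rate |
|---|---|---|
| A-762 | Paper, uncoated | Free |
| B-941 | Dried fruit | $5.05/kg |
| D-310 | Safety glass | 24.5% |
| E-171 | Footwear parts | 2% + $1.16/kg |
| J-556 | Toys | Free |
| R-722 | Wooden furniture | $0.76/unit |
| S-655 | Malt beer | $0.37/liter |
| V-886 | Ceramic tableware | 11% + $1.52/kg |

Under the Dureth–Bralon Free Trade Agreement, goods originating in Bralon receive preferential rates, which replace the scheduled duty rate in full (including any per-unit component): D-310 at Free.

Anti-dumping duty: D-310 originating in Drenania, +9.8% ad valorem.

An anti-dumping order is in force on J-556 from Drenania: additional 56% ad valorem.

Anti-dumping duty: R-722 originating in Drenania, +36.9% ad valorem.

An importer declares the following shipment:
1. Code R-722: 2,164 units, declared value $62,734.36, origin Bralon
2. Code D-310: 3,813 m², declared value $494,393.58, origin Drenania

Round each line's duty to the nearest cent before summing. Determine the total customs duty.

$171,221.64

Line 1 (R-722, Bralon, 2,164 units, $62,734.36):
Base rate for R-722 is $0.76/unit.
Origin Bralon is the FTA partner but R-722 is not on the preference list; base rate stands.
The additional-duty order on R-722 targets Drenania, not Bralon; it does not apply.
Duty = 2,164 × $0.76 = $1,644.64.
Line 2 (D-310, Drenania, 3,813 m², $494,393.58):
Base rate for D-310 is 24.5%.
D-310 has an FTA preferential rate, but origin Drenania is not Bralon; base rate stands.
Additional duty on D-310 from Drenania: +9.8%. Applied ad valorem rate: 24.5% + 9.8% = 34.3%.
Duty = $494,393.58 × 34.3% = $169,577.00.
Total = $1,644.64 + $169,577.00 = $171,221.64.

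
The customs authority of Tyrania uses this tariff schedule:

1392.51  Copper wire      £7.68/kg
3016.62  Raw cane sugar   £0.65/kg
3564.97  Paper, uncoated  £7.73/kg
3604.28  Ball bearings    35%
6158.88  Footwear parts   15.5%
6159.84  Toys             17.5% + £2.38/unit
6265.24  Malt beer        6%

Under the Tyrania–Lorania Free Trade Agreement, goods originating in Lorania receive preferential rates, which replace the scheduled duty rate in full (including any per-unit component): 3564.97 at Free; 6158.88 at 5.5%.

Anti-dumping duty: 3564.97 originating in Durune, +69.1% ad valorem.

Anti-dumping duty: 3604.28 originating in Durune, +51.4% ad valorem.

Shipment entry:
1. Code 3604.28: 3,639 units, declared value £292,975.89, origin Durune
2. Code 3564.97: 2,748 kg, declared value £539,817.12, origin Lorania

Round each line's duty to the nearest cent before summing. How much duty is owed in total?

£253,131.17

Line 1 (3604.28, Durune, 3,639 units, £292,975.89):
Base rate for 3604.28 is 35%.
Additional duty on 3604.28 from Durune: +51.4%. Applied ad valorem rate: 35% + 51.4% = 86.4%.
Duty = £292,975.89 × 86.4% = £253,131.17.
Line 2 (3564.97, Lorania, 2,748 kg, £539,817.12):
Base rate for 3564.97 is £7.73/kg.
Origin Lorania qualifies under the Tyrania–Lorania agreement and 3564.97 is covered: preferential rate Free applies instead.
The additional-duty order on 3564.97 targets Durune, not Lorania; it does not apply.
Duty = £539,817.12 × 0% = £0.00.
Total = £253,131.17 + £0.00 = £253,131.17.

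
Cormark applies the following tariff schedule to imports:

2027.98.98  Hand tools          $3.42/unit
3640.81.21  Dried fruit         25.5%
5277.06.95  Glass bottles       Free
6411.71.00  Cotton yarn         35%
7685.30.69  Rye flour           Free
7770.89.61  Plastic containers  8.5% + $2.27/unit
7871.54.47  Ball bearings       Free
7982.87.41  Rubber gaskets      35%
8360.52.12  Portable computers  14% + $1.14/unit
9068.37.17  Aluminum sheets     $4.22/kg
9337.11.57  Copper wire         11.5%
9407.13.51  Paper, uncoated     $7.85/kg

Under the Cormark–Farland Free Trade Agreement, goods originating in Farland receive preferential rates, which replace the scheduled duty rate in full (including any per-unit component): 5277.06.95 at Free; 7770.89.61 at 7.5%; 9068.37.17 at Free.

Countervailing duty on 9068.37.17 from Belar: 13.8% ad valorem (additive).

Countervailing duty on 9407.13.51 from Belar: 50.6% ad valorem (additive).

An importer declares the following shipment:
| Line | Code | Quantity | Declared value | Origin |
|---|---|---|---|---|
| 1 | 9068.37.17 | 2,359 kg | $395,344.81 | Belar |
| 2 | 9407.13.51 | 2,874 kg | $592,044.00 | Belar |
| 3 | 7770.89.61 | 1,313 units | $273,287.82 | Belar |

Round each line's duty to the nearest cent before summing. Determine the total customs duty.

$412,857.69

Line 1 (9068.37.17, Belar, 2,359 kg, $395,344.81):
Base rate for 9068.37.17 is $4.22/kg.
9068.37.17 has an FTA preferential rate, but origin Belar is not Farland; base rate stands.
Additional duty on 9068.37.17 from Belar: +13.8% ad valorem. Applied ad valorem rate = 13.8%.
Duty = $395,344.81 × 13.8% + 2,359 × $4.22 = $64,512.56.
Line 2 (9407.13.51, Belar, 2,874 kg, $592,044.00):
Base rate for 9407.13.51 is $7.85/kg.
Additional duty on 9407.13.51 from Belar: +50.6% ad valorem. Applied ad valorem rate = 50.6%.
Duty = $592,044.00 × 50.6% + 2,874 × $7.85 = $322,135.16.
Line 3 (7770.89.61, Belar, 1,313 units, $273,287.82):
Base rate for 7770.89.61 is 8.5% + $2.27/unit.
7770.89.61 has an FTA preferential rate, but origin Belar is not Farland; base rate stands.
Duty = $273,287.82 × 8.5% + 1,313 × $2.27 = $26,209.97.
Total = $64,512.56 + $322,135.16 + $26,209.97 = $412,857.69.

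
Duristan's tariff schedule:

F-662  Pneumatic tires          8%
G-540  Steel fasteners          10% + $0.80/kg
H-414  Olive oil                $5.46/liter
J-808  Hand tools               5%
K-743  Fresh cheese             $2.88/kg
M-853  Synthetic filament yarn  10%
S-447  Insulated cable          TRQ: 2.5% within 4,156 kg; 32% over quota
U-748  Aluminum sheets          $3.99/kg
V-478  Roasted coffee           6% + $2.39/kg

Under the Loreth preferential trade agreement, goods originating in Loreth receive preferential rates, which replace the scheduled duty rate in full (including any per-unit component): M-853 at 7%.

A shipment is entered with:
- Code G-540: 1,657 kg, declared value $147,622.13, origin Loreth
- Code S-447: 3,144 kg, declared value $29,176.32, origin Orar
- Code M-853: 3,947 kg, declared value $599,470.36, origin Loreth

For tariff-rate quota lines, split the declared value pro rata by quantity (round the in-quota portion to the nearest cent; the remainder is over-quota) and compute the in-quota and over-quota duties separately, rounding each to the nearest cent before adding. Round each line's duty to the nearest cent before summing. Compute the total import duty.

Line 1 (G-540, Loreth, 1,657 kg, $147,622.13):
Base rate for G-540 is 10% + $0.80/kg.
Origin Loreth is the FTA partner but G-540 is not on the preference list; base rate stands.
Duty = $147,622.13 × 10% + 1,657 × $0.80 = $16,087.81.
Line 2 (S-447, Orar, 3,144 kg, $29,176.32):
Code S-447 is under a tariff-rate quota (threshold 4,156 kg). Quantity 3,144 kg is within the quota, so the in-quota rate 2.5% applies to the full value.
Duty = $29,176.32 × 2.5% = $729.41.
Line 3 (M-853, Loreth, 3,947 kg, $599,470.36):
Base rate for M-853 is 10%.
Origin Loreth qualifies under the Duristan–Loreth agreement and M-853 is covered: preferential rate 7% applies instead.
Duty = $599,470.36 × 7% = $41,962.93.
Total = $16,087.81 + $729.41 + $41,962.93 = $58,780.15.

$58,780.15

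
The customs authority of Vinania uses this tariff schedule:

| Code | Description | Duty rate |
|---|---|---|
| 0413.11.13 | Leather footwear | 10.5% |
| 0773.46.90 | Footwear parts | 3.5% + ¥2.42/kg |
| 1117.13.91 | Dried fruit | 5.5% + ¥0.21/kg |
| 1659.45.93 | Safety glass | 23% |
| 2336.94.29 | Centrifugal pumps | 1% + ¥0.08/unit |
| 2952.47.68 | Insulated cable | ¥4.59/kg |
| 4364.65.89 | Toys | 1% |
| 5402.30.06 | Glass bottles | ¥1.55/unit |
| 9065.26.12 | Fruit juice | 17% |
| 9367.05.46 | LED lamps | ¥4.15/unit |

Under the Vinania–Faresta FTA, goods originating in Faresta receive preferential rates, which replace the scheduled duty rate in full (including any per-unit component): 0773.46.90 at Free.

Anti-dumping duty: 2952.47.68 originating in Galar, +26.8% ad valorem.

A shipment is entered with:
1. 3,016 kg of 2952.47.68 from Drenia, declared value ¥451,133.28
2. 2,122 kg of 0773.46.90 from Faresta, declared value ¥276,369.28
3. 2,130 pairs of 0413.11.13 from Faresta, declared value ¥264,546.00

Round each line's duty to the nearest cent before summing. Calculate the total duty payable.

¥41,620.77

Line 1 (2952.47.68, Drenia, 3,016 kg, ¥451,133.28):
Base rate for 2952.47.68 is ¥4.59/kg.
The additional-duty order on 2952.47.68 targets Galar, not Drenia; it does not apply.
Duty = 3,016 × ¥4.59 = ¥13,843.44.
Line 2 (0773.46.90, Faresta, 2,122 kg, ¥276,369.28):
Base rate for 0773.46.90 is 3.5% + ¥2.42/kg.
Origin Faresta qualifies under the Vinania–Faresta agreement and 0773.46.90 is covered: preferential rate Free applies instead.
Duty = ¥276,369.28 × 0% = ¥0.00.
Line 3 (0413.11.13, Faresta, 2,130 pairs, ¥264,546.00):
Base rate for 0413.11.13 is 10.5%.
Origin Faresta is the FTA partner but 0413.11.13 is not on the preference list; base rate stands.
Duty = ¥264,546.00 × 10.5% = ¥27,777.33.
Total = ¥13,843.44 + ¥0.00 + ¥27,777.33 = ¥41,620.77.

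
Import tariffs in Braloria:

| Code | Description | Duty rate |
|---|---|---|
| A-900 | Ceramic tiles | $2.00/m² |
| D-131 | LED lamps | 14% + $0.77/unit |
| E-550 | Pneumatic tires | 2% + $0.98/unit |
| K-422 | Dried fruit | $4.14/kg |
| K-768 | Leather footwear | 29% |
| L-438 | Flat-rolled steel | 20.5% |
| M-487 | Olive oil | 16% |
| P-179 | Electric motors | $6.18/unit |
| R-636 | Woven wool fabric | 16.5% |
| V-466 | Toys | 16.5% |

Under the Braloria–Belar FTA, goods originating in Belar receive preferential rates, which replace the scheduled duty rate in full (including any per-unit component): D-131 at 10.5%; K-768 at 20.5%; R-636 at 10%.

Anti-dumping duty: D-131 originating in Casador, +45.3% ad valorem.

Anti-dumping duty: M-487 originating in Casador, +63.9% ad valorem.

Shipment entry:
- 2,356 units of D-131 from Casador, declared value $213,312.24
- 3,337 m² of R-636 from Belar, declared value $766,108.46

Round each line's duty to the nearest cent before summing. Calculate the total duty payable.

Line 1 (D-131, Casador, 2,356 units, $213,312.24):
Base rate for D-131 is 14% + $0.77/unit.
D-131 has an FTA preferential rate, but origin Casador is not Belar; base rate stands.
Additional duty on D-131 from Casador: +45.3%. Applied ad valorem rate: 14% + 45.3% = 59.3%.
Duty = $213,312.24 × 59.3% + 2,356 × $0.77 = $128,308.28.
Line 2 (R-636, Belar, 3,337 m², $766,108.46):
Base rate for R-636 is 16.5%.
Origin Belar qualifies under the Braloria–Belar agreement and R-636 is covered: preferential rate 10% applies instead.
Duty = $766,108.46 × 10% = $76,610.85.
Total = $128,308.28 + $76,610.85 = $204,919.13.

$204,919.13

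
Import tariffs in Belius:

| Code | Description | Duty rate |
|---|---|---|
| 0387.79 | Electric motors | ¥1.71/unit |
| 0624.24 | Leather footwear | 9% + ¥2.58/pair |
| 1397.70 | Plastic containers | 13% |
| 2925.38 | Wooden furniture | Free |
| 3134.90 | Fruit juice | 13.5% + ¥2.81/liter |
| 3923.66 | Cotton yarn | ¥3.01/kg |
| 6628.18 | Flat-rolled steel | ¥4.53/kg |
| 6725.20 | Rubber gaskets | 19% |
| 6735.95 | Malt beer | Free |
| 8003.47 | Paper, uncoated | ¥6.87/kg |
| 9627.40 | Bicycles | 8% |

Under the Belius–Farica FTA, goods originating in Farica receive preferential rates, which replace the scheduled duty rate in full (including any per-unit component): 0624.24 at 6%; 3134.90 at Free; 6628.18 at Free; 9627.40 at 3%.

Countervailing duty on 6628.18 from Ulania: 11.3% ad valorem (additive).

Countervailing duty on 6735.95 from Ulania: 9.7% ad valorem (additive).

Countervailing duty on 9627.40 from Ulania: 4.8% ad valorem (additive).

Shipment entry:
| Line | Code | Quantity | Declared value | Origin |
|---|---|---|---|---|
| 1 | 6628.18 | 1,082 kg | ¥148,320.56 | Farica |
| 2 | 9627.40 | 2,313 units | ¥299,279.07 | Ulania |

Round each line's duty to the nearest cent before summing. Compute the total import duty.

Line 1 (6628.18, Farica, 1,082 kg, ¥148,320.56):
Base rate for 6628.18 is ¥4.53/kg.
Origin Farica qualifies under the Belius–Farica agreement and 6628.18 is covered: preferential rate Free applies instead.
The additional-duty order on 6628.18 targets Ulania, not Farica; it does not apply.
Duty = ¥148,320.56 × 0% = ¥0.00.
Line 2 (9627.40, Ulania, 2,313 units, ¥299,279.07):
Base rate for 9627.40 is 8%.
9627.40 has an FTA preferential rate, but origin Ulania is not Farica; base rate stands.
Additional duty on 9627.40 from Ulania: +4.8%. Applied ad valorem rate: 8% + 4.8% = 12.8%.
Duty = ¥299,279.07 × 12.8% = ¥38,307.72.
Total = ¥0.00 + ¥38,307.72 = ¥38,307.72.

¥38,307.72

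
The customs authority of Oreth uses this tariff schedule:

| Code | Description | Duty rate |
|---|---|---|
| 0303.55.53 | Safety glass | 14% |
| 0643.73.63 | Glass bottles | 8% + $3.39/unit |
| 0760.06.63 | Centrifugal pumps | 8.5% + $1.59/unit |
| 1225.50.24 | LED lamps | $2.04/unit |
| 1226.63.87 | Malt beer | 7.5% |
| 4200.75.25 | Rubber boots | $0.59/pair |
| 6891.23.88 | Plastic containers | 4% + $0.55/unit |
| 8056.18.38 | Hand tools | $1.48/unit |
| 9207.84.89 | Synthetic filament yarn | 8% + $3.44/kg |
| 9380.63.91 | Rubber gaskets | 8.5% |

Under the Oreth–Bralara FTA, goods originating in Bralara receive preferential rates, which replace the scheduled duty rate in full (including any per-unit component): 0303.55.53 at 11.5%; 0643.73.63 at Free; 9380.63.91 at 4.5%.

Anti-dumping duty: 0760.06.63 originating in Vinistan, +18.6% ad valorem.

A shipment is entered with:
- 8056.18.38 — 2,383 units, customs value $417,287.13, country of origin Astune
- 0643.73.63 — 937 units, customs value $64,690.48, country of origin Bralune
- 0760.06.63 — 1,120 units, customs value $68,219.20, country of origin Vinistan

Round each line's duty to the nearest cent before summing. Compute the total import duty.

Line 1 (8056.18.38, Astune, 2,383 units, $417,287.13):
Base rate for 8056.18.38 is $1.48/unit.
Duty = 2,383 × $1.48 = $3,526.84.
Line 2 (0643.73.63, Bralune, 937 units, $64,690.48):
Base rate for 0643.73.63 is 8% + $3.39/unit.
0643.73.63 has an FTA preferential rate, but origin Bralune is not Bralara; base rate stands.
Duty = $64,690.48 × 8% + 937 × $3.39 = $8,351.67.
Line 3 (0760.06.63, Vinistan, 1,120 units, $68,219.20):
Base rate for 0760.06.63 is 8.5% + $1.59/unit.
Additional duty on 0760.06.63 from Vinistan: +18.6%. Applied ad valorem rate: 8.5% + 18.6% = 27.1%.
Duty = $68,219.20 × 27.1% + 1,120 × $1.59 = $20,268.20.
Total = $3,526.84 + $8,351.67 + $20,268.20 = $32,146.71.

$32,146.71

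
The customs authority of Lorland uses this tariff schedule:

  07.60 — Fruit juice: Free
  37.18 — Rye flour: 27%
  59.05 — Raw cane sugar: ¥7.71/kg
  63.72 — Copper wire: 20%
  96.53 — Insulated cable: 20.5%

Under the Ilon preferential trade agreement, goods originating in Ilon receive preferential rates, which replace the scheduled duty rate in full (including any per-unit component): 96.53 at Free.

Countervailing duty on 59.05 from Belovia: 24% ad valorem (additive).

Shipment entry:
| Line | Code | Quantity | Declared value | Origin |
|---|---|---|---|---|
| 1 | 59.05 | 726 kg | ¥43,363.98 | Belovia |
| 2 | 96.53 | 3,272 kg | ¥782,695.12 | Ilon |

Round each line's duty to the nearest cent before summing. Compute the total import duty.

¥16,004.82

Line 1 (59.05, Belovia, 726 kg, ¥43,363.98):
Base rate for 59.05 is ¥7.71/kg.
Additional duty on 59.05 from Belovia: +24% ad valorem. Applied ad valorem rate = 24%.
Duty = ¥43,363.98 × 24% + 726 × ¥7.71 = ¥16,004.82.
Line 2 (96.53, Ilon, 3,272 kg, ¥782,695.12):
Base rate for 96.53 is 20.5%.
Origin Ilon qualifies under the Lorland–Ilon agreement and 96.53 is covered: preferential rate Free applies instead.
Duty = ¥782,695.12 × 0% = ¥0.00.
Total = ¥16,004.82 + ¥0.00 = ¥16,004.82.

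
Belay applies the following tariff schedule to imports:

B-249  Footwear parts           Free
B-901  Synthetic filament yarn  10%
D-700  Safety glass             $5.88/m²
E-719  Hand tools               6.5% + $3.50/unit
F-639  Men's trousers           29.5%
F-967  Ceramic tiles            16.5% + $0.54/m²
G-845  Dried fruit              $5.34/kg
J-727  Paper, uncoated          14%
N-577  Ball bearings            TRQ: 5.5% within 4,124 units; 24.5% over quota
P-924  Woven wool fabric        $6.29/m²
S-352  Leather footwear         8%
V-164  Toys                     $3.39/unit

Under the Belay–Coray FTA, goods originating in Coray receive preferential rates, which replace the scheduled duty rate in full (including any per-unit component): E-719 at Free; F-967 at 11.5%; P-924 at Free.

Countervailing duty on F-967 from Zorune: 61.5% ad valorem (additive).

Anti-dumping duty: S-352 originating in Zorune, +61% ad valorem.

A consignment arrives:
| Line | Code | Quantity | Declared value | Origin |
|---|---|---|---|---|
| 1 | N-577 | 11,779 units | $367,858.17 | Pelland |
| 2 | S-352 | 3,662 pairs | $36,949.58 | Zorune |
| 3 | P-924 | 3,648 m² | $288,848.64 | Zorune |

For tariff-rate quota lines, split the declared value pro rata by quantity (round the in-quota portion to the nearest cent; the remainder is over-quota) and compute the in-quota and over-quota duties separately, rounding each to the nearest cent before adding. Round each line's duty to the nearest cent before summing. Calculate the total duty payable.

Line 1 (N-577, Pelland, 11,779 units, $367,858.17):
Code N-577 is under a tariff-rate quota (threshold 4,124 units). In-quota: 4,124 units at 5.5%; over-quota: 7,655 units at 24.5%.
Pro-rata value split: in-quota = $367,858.17 × 4,124/11,779 = $128,792.52; over-quota = $367,858.17 − $128,792.52 = $239,065.65.
In-quota duty = $128,792.52 × 5.5% = $7,083.59. Over-quota duty = $239,065.65 × 24.5% = $58,571.08.
Line duty = $7,083.59 + $58,571.08 = $65,654.67.
Line 2 (S-352, Zorune, 3,662 pairs, $36,949.58):
Base rate for S-352 is 8%.
Additional duty on S-352 from Zorune: +61%. Applied ad valorem rate: 8% + 61% = 69%.
Duty = $36,949.58 × 69% = $25,495.21.
Line 3 (P-924, Zorune, 3,648 m², $288,848.64):
Base rate for P-924 is $6.29/m².
P-924 has an FTA preferential rate, but origin Zorune is not Coray; base rate stands.
Duty = 3,648 × $6.29 = $22,945.92.
Total = $65,654.67 + $25,495.21 + $22,945.92 = $114,095.80.

$114,095.80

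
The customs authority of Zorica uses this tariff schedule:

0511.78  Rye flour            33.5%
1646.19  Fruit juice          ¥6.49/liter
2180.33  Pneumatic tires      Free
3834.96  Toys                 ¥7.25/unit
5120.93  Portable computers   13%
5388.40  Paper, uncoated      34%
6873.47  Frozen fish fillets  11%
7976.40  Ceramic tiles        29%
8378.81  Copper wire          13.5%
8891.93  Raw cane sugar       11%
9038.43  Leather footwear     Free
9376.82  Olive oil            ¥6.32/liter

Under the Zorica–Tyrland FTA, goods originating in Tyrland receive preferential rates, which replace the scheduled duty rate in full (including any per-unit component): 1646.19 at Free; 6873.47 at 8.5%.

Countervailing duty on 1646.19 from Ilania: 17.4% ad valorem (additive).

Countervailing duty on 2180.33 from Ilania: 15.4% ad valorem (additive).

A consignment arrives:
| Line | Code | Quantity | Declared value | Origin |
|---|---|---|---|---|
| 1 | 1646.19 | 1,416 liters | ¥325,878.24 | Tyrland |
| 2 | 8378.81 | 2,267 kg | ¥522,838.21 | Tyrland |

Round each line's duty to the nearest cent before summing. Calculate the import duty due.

¥70,583.16

Line 1 (1646.19, Tyrland, 1,416 liters, ¥325,878.24):
Base rate for 1646.19 is ¥6.49/liter.
Origin Tyrland qualifies under the Zorica–Tyrland agreement and 1646.19 is covered: preferential rate Free applies instead.
The additional-duty order on 1646.19 targets Ilania, not Tyrland; it does not apply.
Duty = ¥325,878.24 × 0% = ¥0.00.
Line 2 (8378.81, Tyrland, 2,267 kg, ¥522,838.21):
Base rate for 8378.81 is 13.5%.
Origin Tyrland is the FTA partner but 8378.81 is not on the preference list; base rate stands.
Duty = ¥522,838.21 × 13.5% = ¥70,583.16.
Total = ¥0.00 + ¥70,583.16 = ¥70,583.16.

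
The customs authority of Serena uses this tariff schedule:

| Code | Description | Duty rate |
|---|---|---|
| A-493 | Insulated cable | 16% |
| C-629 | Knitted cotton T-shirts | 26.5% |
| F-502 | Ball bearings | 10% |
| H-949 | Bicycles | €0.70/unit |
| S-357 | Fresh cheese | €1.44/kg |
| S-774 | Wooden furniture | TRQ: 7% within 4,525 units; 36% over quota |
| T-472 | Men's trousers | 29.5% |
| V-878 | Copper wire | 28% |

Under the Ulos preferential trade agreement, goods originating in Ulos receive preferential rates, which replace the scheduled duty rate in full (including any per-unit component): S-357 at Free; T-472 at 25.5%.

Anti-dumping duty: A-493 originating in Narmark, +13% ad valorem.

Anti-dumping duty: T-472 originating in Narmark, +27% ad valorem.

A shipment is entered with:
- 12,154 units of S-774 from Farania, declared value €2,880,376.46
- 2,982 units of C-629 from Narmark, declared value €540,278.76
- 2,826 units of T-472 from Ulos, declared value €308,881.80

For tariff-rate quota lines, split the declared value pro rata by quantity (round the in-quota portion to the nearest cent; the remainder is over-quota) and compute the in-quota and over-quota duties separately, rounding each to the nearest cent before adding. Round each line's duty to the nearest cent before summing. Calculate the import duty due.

Line 1 (S-774, Farania, 12,154 units, €2,880,376.46):
Code S-774 is under a tariff-rate quota (threshold 4,525 units). In-quota: 4,525 units at 7%; over-quota: 7,629 units at 36%.
Pro-rata value split: in-quota = €2,880,376.46 × 4,525/12,154 = €1,072,379.75; over-quota = €2,880,376.46 − €1,072,379.75 = €1,807,996.71.
In-quota duty = €1,072,379.75 × 7% = €75,066.58. Over-quota duty = €1,807,996.71 × 36% = €650,878.82.
Line duty = €75,066.58 + €650,878.82 = €725,945.40.
Line 2 (C-629, Narmark, 2,982 units, €540,278.76):
Base rate for C-629 is 26.5%.
Duty = €540,278.76 × 26.5% = €143,173.87.
Line 3 (T-472, Ulos, 2,826 units, €308,881.80):
Base rate for T-472 is 29.5%.
Origin Ulos qualifies under the Serena–Ulos agreement and T-472 is covered: preferential rate 25.5% applies instead.
The additional-duty order on T-472 targets Narmark, not Ulos; it does not apply.
Duty = €308,881.80 × 25.5% = €78,764.86.
Total = €725,945.40 + €143,173.87 + €78,764.86 = €947,884.13.

€947,884.13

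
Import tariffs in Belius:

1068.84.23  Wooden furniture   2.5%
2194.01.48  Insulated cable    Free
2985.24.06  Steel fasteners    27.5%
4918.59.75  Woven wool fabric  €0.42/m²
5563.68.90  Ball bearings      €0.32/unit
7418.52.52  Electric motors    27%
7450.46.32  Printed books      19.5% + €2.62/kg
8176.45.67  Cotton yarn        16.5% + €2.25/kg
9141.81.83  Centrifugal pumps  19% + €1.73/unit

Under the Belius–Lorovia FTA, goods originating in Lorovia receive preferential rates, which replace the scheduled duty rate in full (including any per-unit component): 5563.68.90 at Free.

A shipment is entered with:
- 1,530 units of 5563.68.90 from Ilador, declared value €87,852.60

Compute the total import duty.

Line 1 (5563.68.90, Ilador, 1,530 units, €87,852.60):
Base rate for 5563.68.90 is €0.32/unit.
5563.68.90 has an FTA preferential rate, but origin Ilador is not Lorovia; base rate stands.
Duty = 1,530 × €0.32 = €489.60.

€489.60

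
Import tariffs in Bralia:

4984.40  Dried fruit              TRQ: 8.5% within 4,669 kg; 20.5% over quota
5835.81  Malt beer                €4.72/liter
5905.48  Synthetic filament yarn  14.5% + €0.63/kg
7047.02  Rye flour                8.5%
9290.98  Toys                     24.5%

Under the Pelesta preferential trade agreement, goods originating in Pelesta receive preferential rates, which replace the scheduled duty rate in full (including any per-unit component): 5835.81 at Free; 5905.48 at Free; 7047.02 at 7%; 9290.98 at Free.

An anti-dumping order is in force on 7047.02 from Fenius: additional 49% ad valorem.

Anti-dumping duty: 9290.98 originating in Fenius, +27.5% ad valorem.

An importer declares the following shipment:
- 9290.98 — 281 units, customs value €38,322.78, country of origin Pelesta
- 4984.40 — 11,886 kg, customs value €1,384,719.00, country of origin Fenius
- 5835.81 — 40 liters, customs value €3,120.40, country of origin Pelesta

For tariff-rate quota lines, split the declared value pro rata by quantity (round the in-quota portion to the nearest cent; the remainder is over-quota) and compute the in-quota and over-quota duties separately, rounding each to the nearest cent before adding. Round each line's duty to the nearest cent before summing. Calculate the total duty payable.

Line 1 (9290.98, Pelesta, 281 units, €38,322.78):
Base rate for 9290.98 is 24.5%.
Origin Pelesta qualifies under the Bralia–Pelesta agreement and 9290.98 is covered: preferential rate Free applies instead.
The additional-duty order on 9290.98 targets Fenius, not Pelesta; it does not apply.
Duty = €38,322.78 × 0% = €0.00.
Line 2 (4984.40, Fenius, 11,886 kg, €1,384,719.00):
Code 4984.40 is under a tariff-rate quota (threshold 4,669 kg). In-quota: 4,669 kg at 8.5%; over-quota: 7,217 kg at 20.5%.
Pro-rata value split: in-quota = €1,384,719.00 × 4,669/11,886 = €543,938.50; over-quota = €1,384,719.00 − €543,938.50 = €840,780.50.
In-quota duty = €543,938.50 × 8.5% = €46,234.77. Over-quota duty = €840,780.50 × 20.5% = €172,360.00.
Line duty = €46,234.77 + €172,360.00 = €218,594.77.
Line 3 (5835.81, Pelesta, 40 liters, €3,120.40):
Base rate for 5835.81 is €4.72/liter.
Origin Pelesta qualifies under the Bralia–Pelesta agreement and 5835.81 is covered: preferential rate Free applies instead.
Duty = €3,120.40 × 0% = €0.00.
Total = €0.00 + €218,594.77 + €0.00 = €218,594.77.

€218,594.77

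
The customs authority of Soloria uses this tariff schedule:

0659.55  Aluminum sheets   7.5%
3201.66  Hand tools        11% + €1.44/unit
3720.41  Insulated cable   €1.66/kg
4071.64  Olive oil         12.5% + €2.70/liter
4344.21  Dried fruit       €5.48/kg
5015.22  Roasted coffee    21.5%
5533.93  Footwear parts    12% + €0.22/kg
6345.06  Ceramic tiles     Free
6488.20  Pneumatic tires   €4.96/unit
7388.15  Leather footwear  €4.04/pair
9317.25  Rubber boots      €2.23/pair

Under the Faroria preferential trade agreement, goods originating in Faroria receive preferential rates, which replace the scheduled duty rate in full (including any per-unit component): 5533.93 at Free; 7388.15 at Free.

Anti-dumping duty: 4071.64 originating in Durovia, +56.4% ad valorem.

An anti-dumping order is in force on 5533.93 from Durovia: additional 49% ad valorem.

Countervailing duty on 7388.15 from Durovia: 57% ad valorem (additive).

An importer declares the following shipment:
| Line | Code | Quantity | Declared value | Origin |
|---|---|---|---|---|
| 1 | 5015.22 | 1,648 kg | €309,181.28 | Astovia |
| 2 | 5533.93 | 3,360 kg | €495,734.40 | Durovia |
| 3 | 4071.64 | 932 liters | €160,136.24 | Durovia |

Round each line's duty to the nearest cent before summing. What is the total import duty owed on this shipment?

Line 1 (5015.22, Astovia, 1,648 kg, €309,181.28):
Base rate for 5015.22 is 21.5%.
Duty = €309,181.28 × 21.5% = €66,473.98.
Line 2 (5533.93, Durovia, 3,360 kg, €495,734.40):
Base rate for 5533.93 is 12% + €0.22/kg.
5533.93 has an FTA preferential rate, but origin Durovia is not Faroria; base rate stands.
Additional duty on 5533.93 from Durovia: +49%. Applied ad valorem rate: 12% + 49% = 61%.
Duty = €495,734.40 × 61% + 3,360 × €0.22 = €303,137.18.
Line 3 (4071.64, Durovia, 932 liters, €160,136.24):
Base rate for 4071.64 is 12.5% + €2.70/liter.
Additional duty on 4071.64 from Durovia: +56.4%. Applied ad valorem rate: 12.5% + 56.4% = 68.9%.
Duty = €160,136.24 × 68.9% + 932 × €2.70 = €112,850.27.
Total = €66,473.98 + €303,137.18 + €112,850.27 = €482,461.43.

€482,461.43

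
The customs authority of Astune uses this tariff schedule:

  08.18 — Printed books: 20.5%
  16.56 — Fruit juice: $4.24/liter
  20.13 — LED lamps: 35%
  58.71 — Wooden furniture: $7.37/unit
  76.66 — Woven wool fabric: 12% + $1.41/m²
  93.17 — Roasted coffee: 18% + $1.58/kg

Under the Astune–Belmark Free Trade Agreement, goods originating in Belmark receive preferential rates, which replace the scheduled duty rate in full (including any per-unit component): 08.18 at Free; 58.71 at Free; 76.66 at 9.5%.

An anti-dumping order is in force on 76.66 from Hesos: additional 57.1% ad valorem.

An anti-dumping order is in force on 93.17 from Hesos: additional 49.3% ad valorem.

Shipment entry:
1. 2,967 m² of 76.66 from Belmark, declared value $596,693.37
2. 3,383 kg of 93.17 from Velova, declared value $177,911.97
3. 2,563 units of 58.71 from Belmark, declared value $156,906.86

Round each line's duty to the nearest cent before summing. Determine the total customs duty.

Line 1 (76.66, Belmark, 2,967 m², $596,693.37):
Base rate for 76.66 is 12% + $1.41/m².
Origin Belmark qualifies under the Astune–Belmark agreement and 76.66 is covered: preferential rate 9.5% applies instead.
The additional-duty order on 76.66 targets Hesos, not Belmark; it does not apply.
Duty = $596,693.37 × 9.5% = $56,685.87.
Line 2 (93.17, Velova, 3,383 kg, $177,911.97):
Base rate for 93.17 is 18% + $1.58/kg.
The additional-duty order on 93.17 targets Hesos, not Velova; it does not apply.
Duty = $177,911.97 × 18% + 3,383 × $1.58 = $37,369.29.
Line 3 (58.71, Belmark, 2,563 units, $156,906.86):
Base rate for 58.71 is $7.37/unit.
Origin Belmark qualifies under the Astune–Belmark agreement and 58.71 is covered: preferential rate Free applies instead.
Duty = $156,906.86 × 0% = $0.00.
Total = $56,685.87 + $37,369.29 + $0.00 = $94,055.16.

$94,055.16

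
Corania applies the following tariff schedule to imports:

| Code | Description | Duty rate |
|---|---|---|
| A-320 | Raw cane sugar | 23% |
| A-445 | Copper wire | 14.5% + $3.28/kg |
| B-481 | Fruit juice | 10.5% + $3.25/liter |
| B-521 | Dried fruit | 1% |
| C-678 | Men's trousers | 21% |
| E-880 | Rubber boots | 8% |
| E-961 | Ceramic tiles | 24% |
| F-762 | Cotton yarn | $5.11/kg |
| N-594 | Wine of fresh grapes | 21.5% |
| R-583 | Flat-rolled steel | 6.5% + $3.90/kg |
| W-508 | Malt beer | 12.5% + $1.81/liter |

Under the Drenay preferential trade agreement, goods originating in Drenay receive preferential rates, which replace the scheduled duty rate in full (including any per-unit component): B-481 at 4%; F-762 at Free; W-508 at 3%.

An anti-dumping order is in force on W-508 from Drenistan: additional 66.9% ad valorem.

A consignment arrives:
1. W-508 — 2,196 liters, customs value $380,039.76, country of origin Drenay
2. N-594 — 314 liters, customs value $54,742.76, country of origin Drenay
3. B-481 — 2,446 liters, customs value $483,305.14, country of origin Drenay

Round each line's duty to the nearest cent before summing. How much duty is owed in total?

$42,503.09

Line 1 (W-508, Drenay, 2,196 liters, $380,039.76):
Base rate for W-508 is 12.5% + $1.81/liter.
Origin Drenay qualifies under the Corania–Drenay agreement and W-508 is covered: preferential rate 3% applies instead.
The additional-duty order on W-508 targets Drenistan, not Drenay; it does not apply.
Duty = $380,039.76 × 3% = $11,401.19.
Line 2 (N-594, Drenay, 314 liters, $54,742.76):
Base rate for N-594 is 21.5%.
Origin Drenay is the FTA partner but N-594 is not on the preference list; base rate stands.
Duty = $54,742.76 × 21.5% = $11,769.69.
Line 3 (B-481, Drenay, 2,446 liters, $483,305.14):
Base rate for B-481 is 10.5% + $3.25/liter.
Origin Drenay qualifies under the Corania–Drenay agreement and B-481 is covered: preferential rate 4% applies instead.
Duty = $483,305.14 × 4% = $19,332.21.
Total = $11,401.19 + $11,769.69 + $19,332.21 = $42,503.09.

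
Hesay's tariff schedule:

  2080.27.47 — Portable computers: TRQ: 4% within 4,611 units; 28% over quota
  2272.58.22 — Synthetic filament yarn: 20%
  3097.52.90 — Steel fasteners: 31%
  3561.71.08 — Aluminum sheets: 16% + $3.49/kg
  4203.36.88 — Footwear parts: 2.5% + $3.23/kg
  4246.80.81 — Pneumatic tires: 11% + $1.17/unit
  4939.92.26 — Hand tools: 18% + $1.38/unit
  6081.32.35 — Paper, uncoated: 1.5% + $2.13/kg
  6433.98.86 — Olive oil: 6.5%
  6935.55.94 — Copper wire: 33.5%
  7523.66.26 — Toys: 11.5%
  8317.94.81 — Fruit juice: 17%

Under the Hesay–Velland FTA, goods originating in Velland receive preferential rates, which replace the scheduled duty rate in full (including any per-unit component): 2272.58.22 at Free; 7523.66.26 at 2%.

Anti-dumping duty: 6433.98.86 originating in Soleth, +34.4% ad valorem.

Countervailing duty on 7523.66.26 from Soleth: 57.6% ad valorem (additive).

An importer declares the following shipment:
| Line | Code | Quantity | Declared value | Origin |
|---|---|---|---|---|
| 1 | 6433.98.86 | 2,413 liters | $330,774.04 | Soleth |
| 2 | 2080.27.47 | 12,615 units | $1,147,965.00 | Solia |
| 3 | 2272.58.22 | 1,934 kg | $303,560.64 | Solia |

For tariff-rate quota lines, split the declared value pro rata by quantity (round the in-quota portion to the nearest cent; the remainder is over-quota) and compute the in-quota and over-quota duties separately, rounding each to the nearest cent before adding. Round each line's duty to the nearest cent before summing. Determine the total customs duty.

$416,724.67

Line 1 (6433.98.86, Soleth, 2,413 liters, $330,774.04):
Base rate for 6433.98.86 is 6.5%.
Additional duty on 6433.98.86 from Soleth: +34.4%. Applied ad valorem rate: 6.5% + 34.4% = 40.9%.
Duty = $330,774.04 × 40.9% = $135,286.58.
Line 2 (2080.27.47, Solia, 12,615 units, $1,147,965.00):
Code 2080.27.47 is under a tariff-rate quota (threshold 4,611 units). In-quota: 4,611 units at 4%; over-quota: 8,004 units at 28%.
Pro-rata value split: in-quota = $1,147,965.00 × 4,611/12,615 = $419,601.00; over-quota = $1,147,965.00 − $419,601.00 = $728,364.00.
In-quota duty = $419,601.00 × 4% = $16,784.04. Over-quota duty = $728,364.00 × 28% = $203,941.92.
Line duty = $16,784.04 + $203,941.92 = $220,725.96.
Line 3 (2272.58.22, Solia, 1,934 kg, $303,560.64):
Base rate for 2272.58.22 is 20%.
2272.58.22 has an FTA preferential rate, but origin Solia is not Velland; base rate stands.
Duty = $303,560.64 × 20% = $60,712.13.
Total = $135,286.58 + $220,725.96 + $60,712.13 = $416,724.67.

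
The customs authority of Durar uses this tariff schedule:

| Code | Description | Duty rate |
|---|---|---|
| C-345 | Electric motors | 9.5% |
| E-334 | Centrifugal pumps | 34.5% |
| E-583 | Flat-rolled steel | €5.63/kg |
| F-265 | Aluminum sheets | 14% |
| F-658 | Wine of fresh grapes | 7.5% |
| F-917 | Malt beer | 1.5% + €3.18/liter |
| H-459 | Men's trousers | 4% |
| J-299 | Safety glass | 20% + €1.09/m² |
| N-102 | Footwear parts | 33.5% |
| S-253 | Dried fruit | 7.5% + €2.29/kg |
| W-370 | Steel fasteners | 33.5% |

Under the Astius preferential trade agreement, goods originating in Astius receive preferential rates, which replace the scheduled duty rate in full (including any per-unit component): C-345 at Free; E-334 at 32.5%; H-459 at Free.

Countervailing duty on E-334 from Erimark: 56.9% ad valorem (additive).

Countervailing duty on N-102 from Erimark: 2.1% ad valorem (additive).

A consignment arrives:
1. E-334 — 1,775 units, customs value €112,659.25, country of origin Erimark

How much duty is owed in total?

Line 1 (E-334, Erimark, 1,775 units, €112,659.25):
Base rate for E-334 is 34.5%.
E-334 has an FTA preferential rate, but origin Erimark is not Astius; base rate stands.
Additional duty on E-334 from Erimark: +56.9%. Applied ad valorem rate: 34.5% + 56.9% = 91.4%.
Duty = €112,659.25 × 91.4% = €102,970.55.

€102,970.55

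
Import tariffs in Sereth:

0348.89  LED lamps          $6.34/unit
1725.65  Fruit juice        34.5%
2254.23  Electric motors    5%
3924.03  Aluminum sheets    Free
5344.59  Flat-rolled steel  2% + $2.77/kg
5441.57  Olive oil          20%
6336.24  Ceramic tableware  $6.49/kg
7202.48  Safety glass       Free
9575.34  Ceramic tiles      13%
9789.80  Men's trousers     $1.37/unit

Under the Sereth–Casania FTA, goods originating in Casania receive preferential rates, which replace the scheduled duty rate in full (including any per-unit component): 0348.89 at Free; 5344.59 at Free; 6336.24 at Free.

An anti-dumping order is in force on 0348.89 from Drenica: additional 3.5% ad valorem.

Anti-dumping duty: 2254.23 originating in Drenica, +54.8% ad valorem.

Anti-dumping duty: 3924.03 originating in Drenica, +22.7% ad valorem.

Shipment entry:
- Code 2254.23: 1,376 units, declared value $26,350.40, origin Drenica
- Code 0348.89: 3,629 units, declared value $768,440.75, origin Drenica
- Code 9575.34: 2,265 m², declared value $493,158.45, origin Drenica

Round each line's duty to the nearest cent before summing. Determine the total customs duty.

Line 1 (2254.23, Drenica, 1,376 units, $26,350.40):
Base rate for 2254.23 is 5%.
Additional duty on 2254.23 from Drenica: +54.8%. Applied ad valorem rate: 5% + 54.8% = 59.8%.
Duty = $26,350.40 × 59.8% = $15,757.54.
Line 2 (0348.89, Drenica, 3,629 units, $768,440.75):
Base rate for 0348.89 is $6.34/unit.
0348.89 has an FTA preferential rate, but origin Drenica is not Casania; base rate stands.
Additional duty on 0348.89 from Drenica: +3.5% ad valorem. Applied ad valorem rate = 3.5%.
Duty = $768,440.75 × 3.5% + 3,629 × $6.34 = $49,903.29.
Line 3 (9575.34, Drenica, 2,265 m², $493,158.45):
Base rate for 9575.34 is 13%.
Duty = $493,158.45 × 13% = $64,110.60.
Total = $15,757.54 + $49,903.29 + $64,110.60 = $129,771.43.

$129,771.43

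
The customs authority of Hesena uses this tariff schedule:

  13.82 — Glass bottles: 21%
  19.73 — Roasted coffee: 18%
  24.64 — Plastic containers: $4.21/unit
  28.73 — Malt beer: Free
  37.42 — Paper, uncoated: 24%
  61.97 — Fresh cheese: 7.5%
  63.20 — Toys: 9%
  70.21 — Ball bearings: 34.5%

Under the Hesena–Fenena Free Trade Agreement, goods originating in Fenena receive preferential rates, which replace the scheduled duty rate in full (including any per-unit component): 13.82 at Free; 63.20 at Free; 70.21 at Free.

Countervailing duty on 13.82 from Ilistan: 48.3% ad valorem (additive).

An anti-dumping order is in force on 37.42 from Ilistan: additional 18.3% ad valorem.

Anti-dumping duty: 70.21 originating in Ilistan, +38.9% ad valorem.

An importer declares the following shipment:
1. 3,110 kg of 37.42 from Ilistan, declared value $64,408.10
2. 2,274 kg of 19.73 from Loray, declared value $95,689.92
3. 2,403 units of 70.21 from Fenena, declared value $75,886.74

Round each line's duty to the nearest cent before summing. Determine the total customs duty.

$44,468.82

Line 1 (37.42, Ilistan, 3,110 kg, $64,408.10):
Base rate for 37.42 is 24%.
Additional duty on 37.42 from Ilistan: +18.3%. Applied ad valorem rate: 24% + 18.3% = 42.3%.
Duty = $64,408.10 × 42.3% = $27,244.63.
Line 2 (19.73, Loray, 2,274 kg, $95,689.92):
Base rate for 19.73 is 18%.
Duty = $95,689.92 × 18% = $17,224.19.
Line 3 (70.21, Fenena, 2,403 units, $75,886.74):
Base rate for 70.21 is 34.5%.
Origin Fenena qualifies under the Hesena–Fenena agreement and 70.21 is covered: preferential rate Free applies instead.
The additional-duty order on 70.21 targets Ilistan, not Fenena; it does not apply.
Duty = $75,886.74 × 0% = $0.00.
Total = $27,244.63 + $17,224.19 + $0.00 = $44,468.82.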